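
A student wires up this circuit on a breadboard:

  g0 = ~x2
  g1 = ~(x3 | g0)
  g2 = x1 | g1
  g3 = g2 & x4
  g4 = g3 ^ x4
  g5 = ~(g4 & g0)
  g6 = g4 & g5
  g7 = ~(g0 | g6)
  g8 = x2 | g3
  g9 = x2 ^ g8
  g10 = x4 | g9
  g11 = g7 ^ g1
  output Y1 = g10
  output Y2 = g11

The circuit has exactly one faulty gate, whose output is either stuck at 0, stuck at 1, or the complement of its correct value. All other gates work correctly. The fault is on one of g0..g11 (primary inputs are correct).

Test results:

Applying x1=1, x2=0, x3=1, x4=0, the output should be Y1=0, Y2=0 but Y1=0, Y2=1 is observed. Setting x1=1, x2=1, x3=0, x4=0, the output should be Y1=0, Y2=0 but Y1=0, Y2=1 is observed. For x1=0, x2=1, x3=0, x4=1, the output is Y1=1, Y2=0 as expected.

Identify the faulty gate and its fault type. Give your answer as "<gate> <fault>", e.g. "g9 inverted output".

g1 inverted output

Fault-free values for test 1 (x1=1, x2=0, x3=1, x4=0): g0=1, g1=0, g2=1, g3=0, g4=0, g5=1, g6=0, g7=0, g8=0, g9=0, g10=0, g11=0, giving Y1=0, Y2=0. Observed Y1=0, Y2=1.
Test 1: faults giving observed Y1=0, Y2=1 are {g0 stuck-at-0, g0 inverted output, g1 stuck-at-1, g1 inverted output, g7 stuck-at-1, g7 inverted output, g11 stuck-at-1, g11 inverted output}.
Test 2 (x1=1, x2=1, x3=0, x4=0): fault-free g0=0, g1=1, g2=1, g3=0, g4=0, g5=1, g6=0, g7=1, g8=1, g9=0, g10=0, g11=0 → Y1=0, Y2=0; observed Y1=0, Y2=1. Eliminates g0 stuck-at-0, g0 inverted output, g1 stuck-at-1, g7 stuck-at-1.
Test 3 (x1=0, x2=1, x3=0, x4=1): fault-free g0=0, g1=1, g2=1, g3=1, g4=0, g5=1, g6=0, g7=1, g8=1, g9=0, g10=1, g11=0 → Y1=1, Y2=0; observed Y1=1, Y2=0. Eliminates g7 inverted output, g11 stuck-at-1, g11 inverted output.
Only g1 inverted output is consistent with every test.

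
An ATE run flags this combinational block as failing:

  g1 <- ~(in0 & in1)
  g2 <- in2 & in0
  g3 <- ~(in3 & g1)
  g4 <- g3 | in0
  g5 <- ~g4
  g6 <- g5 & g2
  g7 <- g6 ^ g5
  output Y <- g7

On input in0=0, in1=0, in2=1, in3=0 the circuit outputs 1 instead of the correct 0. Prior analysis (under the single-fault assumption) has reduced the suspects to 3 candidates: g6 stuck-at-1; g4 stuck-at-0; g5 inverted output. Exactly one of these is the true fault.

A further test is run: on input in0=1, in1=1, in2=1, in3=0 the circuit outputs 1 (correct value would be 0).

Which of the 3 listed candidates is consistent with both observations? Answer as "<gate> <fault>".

g6 stuck-at-1

Evaluate each candidate on input in0=1, in1=1, in2=1, in3=0:
  g6 stuck-at-1: g1=0, g2=1, g3=1, g4=1, g5=0, g6=1 [stuck-at-1], g7=1 → 1 — matches
  g4 stuck-at-0: g1=0, g2=1, g3=1, g4=0 [stuck-at-0], g5=1, g6=1, g7=0 → 0 — eliminated
  g5 inverted output: g1=0, g2=1, g3=1, g4=1, g5=1 [inverted output], g6=1, g7=0 → 0 — eliminated
Only g6 stuck-at-1 reproduces the observed 1.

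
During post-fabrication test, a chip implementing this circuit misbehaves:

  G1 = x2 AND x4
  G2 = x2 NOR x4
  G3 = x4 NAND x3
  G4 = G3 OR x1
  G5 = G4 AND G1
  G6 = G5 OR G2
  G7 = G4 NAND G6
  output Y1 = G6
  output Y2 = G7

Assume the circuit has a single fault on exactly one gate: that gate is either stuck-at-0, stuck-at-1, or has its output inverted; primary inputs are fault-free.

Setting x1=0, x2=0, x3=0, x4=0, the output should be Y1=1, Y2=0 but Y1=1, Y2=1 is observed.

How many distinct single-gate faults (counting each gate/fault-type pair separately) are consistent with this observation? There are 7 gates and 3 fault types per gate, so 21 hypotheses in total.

Fault-free: G1=0, G2=1, G3=1, G4=1, G5=0, G6=1, G7=0 → Y1=1, Y2=0. Observed Y1=1, Y2=1.
  G1: none of the 3 fault types match ✗
  G2: none of the 3 fault types match ✗
  G3: stuck-at-0, inverted output ✓; others ✗
  G4: stuck-at-0, inverted output ✓; others ✗
  G5: none of the 3 fault types match ✗
  G6: none of the 3 fault types match ✗
  G7: stuck-at-1, inverted output ✓; others ✗
Consistent faults: {G3 stuck-at-0, G3 inverted output, G4 stuck-at-0, G4 inverted output, G7 stuck-at-1, G7 inverted output} — 6 in all.

6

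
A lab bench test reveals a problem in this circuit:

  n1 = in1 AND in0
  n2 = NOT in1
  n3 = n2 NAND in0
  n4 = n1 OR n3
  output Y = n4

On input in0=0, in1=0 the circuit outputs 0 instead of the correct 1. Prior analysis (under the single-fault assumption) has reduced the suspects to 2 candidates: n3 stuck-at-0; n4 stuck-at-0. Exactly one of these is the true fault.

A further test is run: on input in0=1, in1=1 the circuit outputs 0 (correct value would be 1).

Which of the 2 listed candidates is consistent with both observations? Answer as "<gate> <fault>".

n4 stuck-at-0

Evaluate each candidate on input in0=1, in1=1:
  n3 stuck-at-0: n1=1, n2=0, n3=0 [stuck-at-0], n4=1 → 1 — eliminated
  n4 stuck-at-0: n1=1, n2=0, n3=1, n4=0 [stuck-at-0] → 0 — matches
Only n4 stuck-at-0 reproduces the observed 0.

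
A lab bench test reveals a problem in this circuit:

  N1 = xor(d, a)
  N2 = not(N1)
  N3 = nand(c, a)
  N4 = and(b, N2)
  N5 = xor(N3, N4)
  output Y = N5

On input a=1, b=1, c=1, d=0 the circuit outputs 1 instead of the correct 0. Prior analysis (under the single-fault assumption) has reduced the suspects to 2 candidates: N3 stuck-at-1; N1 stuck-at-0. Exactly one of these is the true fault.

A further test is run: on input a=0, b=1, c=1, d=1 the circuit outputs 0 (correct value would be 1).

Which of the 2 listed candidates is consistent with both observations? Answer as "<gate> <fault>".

Evaluate each candidate on input a=0, b=1, c=1, d=1:
  N3 stuck-at-1: N1=1, N2=0, N3=1 [stuck-at-1], N4=0, N5=1 → 1 — eliminated
  N1 stuck-at-0: N1=0 [stuck-at-0], N2=1, N3=1, N4=1, N5=0 → 0 — matches
Only N1 stuck-at-0 reproduces the observed 0.

N1 stuck-at-0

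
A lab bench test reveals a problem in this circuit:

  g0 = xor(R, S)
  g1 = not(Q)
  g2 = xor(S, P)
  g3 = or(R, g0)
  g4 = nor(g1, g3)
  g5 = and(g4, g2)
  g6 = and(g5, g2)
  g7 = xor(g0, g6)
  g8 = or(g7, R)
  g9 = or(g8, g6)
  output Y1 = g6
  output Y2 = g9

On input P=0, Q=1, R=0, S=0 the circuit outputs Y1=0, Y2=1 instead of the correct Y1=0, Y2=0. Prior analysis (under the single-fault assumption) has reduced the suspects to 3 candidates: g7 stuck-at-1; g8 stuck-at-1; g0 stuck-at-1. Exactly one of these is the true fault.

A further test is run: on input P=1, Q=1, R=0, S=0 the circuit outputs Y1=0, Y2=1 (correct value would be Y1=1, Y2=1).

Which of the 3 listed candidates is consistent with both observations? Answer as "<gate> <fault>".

g0 stuck-at-1

Evaluate each candidate on input P=1, Q=1, R=0, S=0:
  g7 stuck-at-1: g0=0, g1=0, g2=1, g3=0, g4=1, g5=1, g6=1, g7=1 [stuck-at-1], g8=1, g9=1 → Y1=1, Y2=1 — eliminated
  g8 stuck-at-1: g0=0, g1=0, g2=1, g3=0, g4=1, g5=1, g6=1, g7=1, g8=1 [stuck-at-1], g9=1 → Y1=1, Y2=1 — eliminated
  g0 stuck-at-1: g0=1 [stuck-at-1], g1=0, g2=1, g3=1, g4=0, g5=0, g6=0, g7=1, g8=1, g9=1 → Y1=0, Y2=1 — matches
Only g0 stuck-at-1 reproduces the observed Y1=0, Y2=1.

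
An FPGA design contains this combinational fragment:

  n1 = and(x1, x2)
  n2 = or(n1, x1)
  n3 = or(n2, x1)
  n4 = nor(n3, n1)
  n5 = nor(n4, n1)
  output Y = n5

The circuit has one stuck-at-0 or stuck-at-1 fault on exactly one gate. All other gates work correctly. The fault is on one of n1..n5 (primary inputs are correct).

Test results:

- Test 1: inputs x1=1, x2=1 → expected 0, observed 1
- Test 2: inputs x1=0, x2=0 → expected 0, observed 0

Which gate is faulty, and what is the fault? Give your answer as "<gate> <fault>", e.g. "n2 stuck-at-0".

Fault-free values for test 1 (x1=1, x2=1): n1=1, n2=1, n3=1, n4=0, n5=0, giving Y=0. Observed 1.
Test 1: faults giving observed 1 are {n1 stuck-at-0, n5 stuck-at-1}.
Test 2 (x1=0, x2=0): fault-free n1=0, n2=0, n3=0, n4=1, n5=0 → 0; observed 0. Eliminates n5 stuck-at-1.
Only n1 stuck-at-0 is consistent with every test.

n1 stuck-at-0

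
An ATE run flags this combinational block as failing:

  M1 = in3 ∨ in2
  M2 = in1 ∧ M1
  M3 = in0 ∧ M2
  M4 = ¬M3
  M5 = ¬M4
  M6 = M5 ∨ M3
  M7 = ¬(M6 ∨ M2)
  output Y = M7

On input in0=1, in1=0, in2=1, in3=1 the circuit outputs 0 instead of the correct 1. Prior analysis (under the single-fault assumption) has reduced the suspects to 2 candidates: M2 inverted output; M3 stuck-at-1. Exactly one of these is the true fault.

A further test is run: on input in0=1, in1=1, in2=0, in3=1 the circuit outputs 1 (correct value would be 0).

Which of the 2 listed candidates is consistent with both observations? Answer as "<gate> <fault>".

M2 inverted output

Evaluate each candidate on input in0=1, in1=1, in2=0, in3=1:
  M2 inverted output: M1=1, M2=0 [inverted output], M3=0, M4=1, M5=0, M6=0, M7=1 → 1 — matches
  M3 stuck-at-1: M1=1, M2=1, M3=1 [stuck-at-1], M4=0, M5=1, M6=1, M7=0 → 0 — eliminated
Only M2 inverted output reproduces the observed 1.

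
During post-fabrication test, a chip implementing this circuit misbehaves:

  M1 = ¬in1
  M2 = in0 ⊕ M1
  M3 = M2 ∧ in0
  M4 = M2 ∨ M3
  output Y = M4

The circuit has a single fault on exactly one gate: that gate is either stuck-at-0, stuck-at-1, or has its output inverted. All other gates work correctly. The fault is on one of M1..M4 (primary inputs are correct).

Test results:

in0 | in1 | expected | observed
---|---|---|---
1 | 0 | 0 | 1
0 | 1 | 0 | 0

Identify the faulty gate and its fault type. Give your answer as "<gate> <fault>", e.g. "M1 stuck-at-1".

Fault-free values for test 1 (in0=1, in1=0): M1=1, M2=0, M3=0, M4=0, giving Y=0. Observed 1.
Test 1: faults giving observed 1 are {M1 stuck-at-0, M1 inverted output, M2 stuck-at-1, M2 inverted output, M3 stuck-at-1, M3 inverted output, M4 stuck-at-1, M4 inverted output}.
Test 2 (in0=0, in1=1): fault-free M1=0, M2=0, M3=0, M4=0 → 0; observed 0. Eliminates M1 inverted output, M2 stuck-at-1, M2 inverted output, M3 stuck-at-1, M3 inverted output, M4 stuck-at-1, M4 inverted output.
Only M1 stuck-at-0 is consistent with every test.

M1 stuck-at-0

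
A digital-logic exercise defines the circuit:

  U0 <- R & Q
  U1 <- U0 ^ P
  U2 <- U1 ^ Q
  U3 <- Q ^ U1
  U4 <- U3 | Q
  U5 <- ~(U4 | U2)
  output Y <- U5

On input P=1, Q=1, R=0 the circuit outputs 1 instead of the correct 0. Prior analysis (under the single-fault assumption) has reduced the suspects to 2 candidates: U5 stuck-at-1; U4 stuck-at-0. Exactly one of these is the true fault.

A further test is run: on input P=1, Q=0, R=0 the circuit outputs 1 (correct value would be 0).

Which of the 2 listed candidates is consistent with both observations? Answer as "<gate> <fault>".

U5 stuck-at-1

Evaluate each candidate on input P=1, Q=0, R=0:
  U5 stuck-at-1: U0=0, U1=1, U2=1, U3=1, U4=1, U5=1 [stuck-at-1] → 1 — matches
  U4 stuck-at-0: U0=0, U1=1, U2=1, U3=1, U4=0 [stuck-at-0], U5=0 → 0 — eliminated
Only U5 stuck-at-1 reproduces the observed 1.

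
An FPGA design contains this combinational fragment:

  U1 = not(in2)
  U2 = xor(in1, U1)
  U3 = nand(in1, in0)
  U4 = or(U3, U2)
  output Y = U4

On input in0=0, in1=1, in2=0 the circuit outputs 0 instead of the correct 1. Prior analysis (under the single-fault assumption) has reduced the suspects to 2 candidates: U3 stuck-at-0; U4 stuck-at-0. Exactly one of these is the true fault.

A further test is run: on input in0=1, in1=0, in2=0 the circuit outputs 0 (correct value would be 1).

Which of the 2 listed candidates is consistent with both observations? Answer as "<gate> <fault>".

Evaluate each candidate on input in0=1, in1=0, in2=0:
  U3 stuck-at-0: U1=1, U2=1, U3=0 [stuck-at-0], U4=1 → 1 — eliminated
  U4 stuck-at-0: U1=1, U2=1, U3=1, U4=0 [stuck-at-0] → 0 — matches
Only U4 stuck-at-0 reproduces the observed 0.

U4 stuck-at-0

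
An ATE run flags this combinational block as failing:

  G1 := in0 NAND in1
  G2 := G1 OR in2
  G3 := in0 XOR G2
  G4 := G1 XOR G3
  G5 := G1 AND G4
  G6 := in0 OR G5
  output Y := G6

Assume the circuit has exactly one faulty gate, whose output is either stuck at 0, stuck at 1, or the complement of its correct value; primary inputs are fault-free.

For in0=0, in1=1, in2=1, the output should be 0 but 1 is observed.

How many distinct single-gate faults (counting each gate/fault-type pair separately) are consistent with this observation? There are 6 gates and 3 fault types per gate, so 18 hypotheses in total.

10

Fault-free: G1=1, G2=1, G3=1, G4=0, G5=0, G6=0 → 0. Observed 1.
  G1: none of the 3 fault types match ✗
  G2: stuck-at-0, inverted output ✓; others ✗
  G3: stuck-at-0, inverted output ✓; others ✗
  G4: stuck-at-1, inverted output ✓; others ✗
  G5: stuck-at-1, inverted output ✓; others ✗
  G6: stuck-at-1, inverted output ✓; others ✗
Consistent faults: {G2 stuck-at-0, G2 inverted output, G3 stuck-at-0, G3 inverted output, G4 stuck-at-1, G4 inverted output, G5 stuck-at-1, G5 inverted output, G6 stuck-at-1, G6 inverted output} — 10 in all.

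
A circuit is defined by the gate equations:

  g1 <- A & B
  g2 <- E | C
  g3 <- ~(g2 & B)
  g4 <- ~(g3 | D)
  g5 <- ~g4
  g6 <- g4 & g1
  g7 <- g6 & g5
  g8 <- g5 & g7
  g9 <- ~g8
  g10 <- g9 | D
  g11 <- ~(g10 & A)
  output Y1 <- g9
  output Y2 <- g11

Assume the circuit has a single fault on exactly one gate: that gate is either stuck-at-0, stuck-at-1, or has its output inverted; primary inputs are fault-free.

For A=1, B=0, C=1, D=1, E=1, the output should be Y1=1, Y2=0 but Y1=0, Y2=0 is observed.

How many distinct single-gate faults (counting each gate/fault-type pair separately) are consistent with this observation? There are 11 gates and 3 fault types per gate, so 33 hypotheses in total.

Fault-free: g1=0, g2=1, g3=1, g4=0, g5=1, g6=0, g7=0, g8=0, g9=1, g10=1, g11=0 → Y1=1, Y2=0. Observed Y1=0, Y2=0.
  g1: none of the 3 fault types match ✗
  g2: none of the 3 fault types match ✗
  g3: none of the 3 fault types match ✗
  g4: none of the 3 fault types match ✗
  g5: none of the 3 fault types match ✗
  g6: stuck-at-1, inverted output ✓; others ✗
  g7: stuck-at-1, inverted output ✓; others ✗
  g8: stuck-at-1, inverted output ✓; others ✗
  g9: stuck-at-0, inverted output ✓; others ✗
  g10: none of the 3 fault types match ✗
  g11: none of the 3 fault types match ✗
Consistent faults: {g6 stuck-at-1, g6 inverted output, g7 stuck-at-1, g7 inverted output, g8 stuck-at-1, g8 inverted output, g9 stuck-at-0, g9 inverted output} — 8 in all.

8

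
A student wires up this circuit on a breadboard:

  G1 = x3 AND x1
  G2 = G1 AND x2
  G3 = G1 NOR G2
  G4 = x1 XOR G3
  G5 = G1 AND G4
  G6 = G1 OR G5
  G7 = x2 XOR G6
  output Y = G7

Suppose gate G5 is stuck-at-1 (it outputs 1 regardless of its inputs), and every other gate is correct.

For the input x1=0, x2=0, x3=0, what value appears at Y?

Propagate with G5 forced: G1=0, G2=0, G3=1, G4=1, G5=1 [stuck-at-1], G6=1, G7=1.
So Y = 1. (Without the fault it would be 0.)

1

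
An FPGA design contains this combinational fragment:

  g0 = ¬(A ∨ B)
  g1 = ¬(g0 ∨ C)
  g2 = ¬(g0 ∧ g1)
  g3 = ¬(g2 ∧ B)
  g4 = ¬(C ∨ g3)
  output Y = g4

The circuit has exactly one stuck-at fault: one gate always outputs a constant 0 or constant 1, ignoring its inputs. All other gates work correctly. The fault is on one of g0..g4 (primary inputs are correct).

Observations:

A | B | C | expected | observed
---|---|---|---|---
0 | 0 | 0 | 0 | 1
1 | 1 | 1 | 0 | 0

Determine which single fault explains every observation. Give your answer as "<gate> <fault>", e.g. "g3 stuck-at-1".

g3 stuck-at-0

Fault-free values for test 1 (A=0, B=0, C=0): g0=1, g1=0, g2=1, g3=1, g4=0, giving Y=0. Observed 1.
Test 1: faults giving observed 1 are {g3 stuck-at-0, g4 stuck-at-1}.
Test 2 (A=1, B=1, C=1): fault-free g0=0, g1=0, g2=1, g3=0, g4=0 → 0; observed 0. Eliminates g4 stuck-at-1.
Only g3 stuck-at-0 is consistent with every test.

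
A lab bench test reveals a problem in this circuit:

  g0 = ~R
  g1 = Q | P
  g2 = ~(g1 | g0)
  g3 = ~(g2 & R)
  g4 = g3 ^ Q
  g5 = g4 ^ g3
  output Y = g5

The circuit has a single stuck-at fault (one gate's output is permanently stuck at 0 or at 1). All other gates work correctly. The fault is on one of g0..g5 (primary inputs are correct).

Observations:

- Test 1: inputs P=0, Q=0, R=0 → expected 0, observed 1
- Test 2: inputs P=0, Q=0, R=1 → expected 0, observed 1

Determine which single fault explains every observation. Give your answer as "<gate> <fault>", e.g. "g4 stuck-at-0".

g5 stuck-at-1

Fault-free values for test 1 (P=0, Q=0, R=0): g0=1, g1=0, g2=0, g3=1, g4=1, g5=0, giving Y=0. Observed 1.
Test 1: faults giving observed 1 are {g4 stuck-at-0, g5 stuck-at-1}.
Test 2 (P=0, Q=0, R=1): fault-free g0=0, g1=0, g2=1, g3=0, g4=0, g5=0 → 0; observed 1. Eliminates g4 stuck-at-0.
Only g5 stuck-at-1 is consistent with every test.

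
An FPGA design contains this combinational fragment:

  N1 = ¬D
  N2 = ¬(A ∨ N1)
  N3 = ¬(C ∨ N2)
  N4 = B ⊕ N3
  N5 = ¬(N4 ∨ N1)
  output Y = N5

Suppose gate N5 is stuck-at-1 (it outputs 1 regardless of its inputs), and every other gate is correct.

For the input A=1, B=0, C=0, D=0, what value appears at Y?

Propagate with N5 forced: N1=1, N2=0, N3=1, N4=1, N5=1 [stuck-at-1].
So Y = 1. (Without the fault it would be 0.)

1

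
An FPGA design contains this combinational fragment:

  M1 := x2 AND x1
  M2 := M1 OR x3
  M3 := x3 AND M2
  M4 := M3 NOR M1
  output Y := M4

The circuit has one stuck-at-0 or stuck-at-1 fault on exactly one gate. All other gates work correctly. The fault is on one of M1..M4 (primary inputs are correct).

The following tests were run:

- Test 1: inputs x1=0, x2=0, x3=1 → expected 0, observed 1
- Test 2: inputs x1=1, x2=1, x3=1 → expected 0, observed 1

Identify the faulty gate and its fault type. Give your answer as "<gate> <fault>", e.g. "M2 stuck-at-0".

M4 stuck-at-1

Fault-free values for test 1 (x1=0, x2=0, x3=1): M1=0, M2=1, M3=1, M4=0, giving Y=0. Observed 1.
Test 1: faults giving observed 1 are {M2 stuck-at-0, M3 stuck-at-0, M4 stuck-at-1}.
Test 2 (x1=1, x2=1, x3=1): fault-free M1=1, M2=1, M3=1, M4=0 → 0; observed 1. Eliminates M2 stuck-at-0, M3 stuck-at-0.
Only M4 stuck-at-1 is consistent with every test.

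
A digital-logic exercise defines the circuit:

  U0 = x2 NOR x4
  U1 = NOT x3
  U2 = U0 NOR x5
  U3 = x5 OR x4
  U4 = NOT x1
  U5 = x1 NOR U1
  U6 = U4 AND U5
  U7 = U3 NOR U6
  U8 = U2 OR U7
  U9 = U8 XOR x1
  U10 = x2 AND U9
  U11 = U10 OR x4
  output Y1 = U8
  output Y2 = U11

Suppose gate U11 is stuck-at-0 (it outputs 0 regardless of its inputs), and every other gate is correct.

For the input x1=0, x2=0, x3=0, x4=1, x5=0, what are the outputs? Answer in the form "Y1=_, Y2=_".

Y1=1, Y2=0

Propagate with U11 forced: U0=0, U1=1, U2=1, U3=1, U4=1, U5=0, U6=0, U7=0, U8=1, U9=1, U10=0, U11=0 [stuck-at-0].
So the outputs are Y1=1, Y2=0. (Without the fault they would be Y1=1, Y2=1.)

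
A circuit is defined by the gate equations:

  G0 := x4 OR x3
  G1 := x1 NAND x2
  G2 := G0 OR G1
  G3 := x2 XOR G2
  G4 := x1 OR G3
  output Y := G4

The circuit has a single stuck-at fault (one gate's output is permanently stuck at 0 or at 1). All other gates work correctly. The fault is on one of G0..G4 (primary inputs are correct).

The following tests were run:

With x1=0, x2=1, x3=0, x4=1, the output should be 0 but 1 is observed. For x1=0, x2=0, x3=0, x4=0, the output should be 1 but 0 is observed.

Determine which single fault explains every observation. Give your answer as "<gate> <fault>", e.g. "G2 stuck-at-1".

G2 stuck-at-0

Fault-free values for test 1 (x1=0, x2=1, x3=0, x4=1): G0=1, G1=1, G2=1, G3=0, G4=0, giving Y=0. Observed 1.
Test 1: faults giving observed 1 are {G2 stuck-at-0, G3 stuck-at-1, G4 stuck-at-1}.
Test 2 (x1=0, x2=0, x3=0, x4=0): fault-free G0=0, G1=1, G2=1, G3=1, G4=1 → 1; observed 0. Eliminates G3 stuck-at-1, G4 stuck-at-1.
Only G2 stuck-at-0 is consistent with every test.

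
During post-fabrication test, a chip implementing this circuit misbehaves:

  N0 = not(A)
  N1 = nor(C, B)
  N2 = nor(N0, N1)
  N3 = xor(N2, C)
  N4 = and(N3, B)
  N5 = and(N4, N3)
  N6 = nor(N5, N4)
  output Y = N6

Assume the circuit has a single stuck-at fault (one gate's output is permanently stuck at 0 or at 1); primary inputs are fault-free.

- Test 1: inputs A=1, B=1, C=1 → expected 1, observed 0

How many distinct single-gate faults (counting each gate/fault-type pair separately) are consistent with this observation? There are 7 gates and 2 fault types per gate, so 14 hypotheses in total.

Fault-free: N0=0, N1=0, N2=1, N3=0, N4=0, N5=0, N6=1 → 1. Observed 0.
  N0 stuck-at-0: output 1 ✗
  N0 stuck-at-1: output 0 ✓
  N1 stuck-at-0: output 1 ✗
  N1 stuck-at-1: output 0 ✓
  N2 stuck-at-0: output 0 ✓
  N2 stuck-at-1: output 1 ✗
  N3 stuck-at-0: output 1 ✗
  N3 stuck-at-1: output 0 ✓
  N4 stuck-at-0: output 1 ✗
  N4 stuck-at-1: output 0 ✓
  N5 stuck-at-0: output 1 ✗
  N5 stuck-at-1: output 0 ✓
  N6 stuck-at-0: output 0 ✓
  N6 stuck-at-1: output 1 ✗
Consistent faults: {N0 stuck-at-1, N1 stuck-at-1, N2 stuck-at-0, N3 stuck-at-1, N4 stuck-at-1, N5 stuck-at-1, N6 stuck-at-0} — 7 in all.

7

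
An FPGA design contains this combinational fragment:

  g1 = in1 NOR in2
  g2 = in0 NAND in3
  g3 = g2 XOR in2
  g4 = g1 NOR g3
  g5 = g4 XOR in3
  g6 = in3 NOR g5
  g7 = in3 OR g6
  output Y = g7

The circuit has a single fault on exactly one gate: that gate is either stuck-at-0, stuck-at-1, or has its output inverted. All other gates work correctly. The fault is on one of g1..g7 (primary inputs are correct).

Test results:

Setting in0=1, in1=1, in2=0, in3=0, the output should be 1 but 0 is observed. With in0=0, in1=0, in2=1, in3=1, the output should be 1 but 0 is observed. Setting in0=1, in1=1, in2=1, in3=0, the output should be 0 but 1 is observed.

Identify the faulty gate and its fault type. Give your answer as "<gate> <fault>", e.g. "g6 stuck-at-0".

g7 inverted output

Fault-free values for test 1 (in0=1, in1=1, in2=0, in3=0): g1=0, g2=1, g3=1, g4=0, g5=0, g6=1, g7=1, giving Y=1. Observed 0.
Test 1: faults giving observed 0 are {g2 stuck-at-0, g2 inverted output, g3 stuck-at-0, g3 inverted output, g4 stuck-at-1, g4 inverted output, g5 stuck-at-1, g5 inverted output, g6 stuck-at-0, g6 inverted output, g7 stuck-at-0, g7 inverted output}.
Test 2 (in0=0, in1=0, in2=1, in3=1): fault-free g1=0, g2=1, g3=0, g4=1, g5=0, g6=0, g7=1 → 1; observed 0. Eliminates g2 stuck-at-0, g2 inverted output, g3 stuck-at-0, g3 inverted output, g4 stuck-at-1, g4 inverted output, g5 stuck-at-1, g5 inverted output, g6 stuck-at-0, g6 inverted output.
Test 3 (in0=1, in1=1, in2=1, in3=0): fault-free g1=0, g2=1, g3=0, g4=1, g5=1, g6=0, g7=0 → 0; observed 1. Eliminates g7 stuck-at-0.
Only g7 inverted output is consistent with every test.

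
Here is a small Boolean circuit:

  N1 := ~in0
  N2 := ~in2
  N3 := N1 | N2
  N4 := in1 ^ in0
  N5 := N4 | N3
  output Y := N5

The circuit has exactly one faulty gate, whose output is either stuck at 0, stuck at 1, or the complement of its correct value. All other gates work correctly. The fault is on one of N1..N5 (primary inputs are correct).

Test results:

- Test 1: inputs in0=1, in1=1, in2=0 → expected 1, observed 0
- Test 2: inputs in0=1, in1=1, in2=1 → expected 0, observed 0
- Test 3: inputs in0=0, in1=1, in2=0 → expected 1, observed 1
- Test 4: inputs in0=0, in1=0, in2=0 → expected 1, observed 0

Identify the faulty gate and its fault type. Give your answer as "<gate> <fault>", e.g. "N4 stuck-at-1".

Fault-free values for test 1 (in0=1, in1=1, in2=0): N1=0, N2=1, N3=1, N4=0, N5=1, giving Y=1. Observed 0.
Test 1: faults giving observed 0 are {N2 stuck-at-0, N2 inverted output, N3 stuck-at-0, N3 inverted output, N5 stuck-at-0, N5 inverted output}.
Test 2 (in0=1, in1=1, in2=1): fault-free N1=0, N2=0, N3=0, N4=0, N5=0 → 0; observed 0. Eliminates N2 inverted output, N3 inverted output, N5 inverted output.
Test 3 (in0=0, in1=1, in2=0): fault-free N1=1, N2=1, N3=1, N4=1, N5=1 → 1; observed 1. Eliminates N5 stuck-at-0.
Test 4 (in0=0, in1=0, in2=0): fault-free N1=1, N2=1, N3=1, N4=0, N5=1 → 1; observed 0. Eliminates N2 stuck-at-0.
Only N3 stuck-at-0 is consistent with every test.

N3 stuck-at-0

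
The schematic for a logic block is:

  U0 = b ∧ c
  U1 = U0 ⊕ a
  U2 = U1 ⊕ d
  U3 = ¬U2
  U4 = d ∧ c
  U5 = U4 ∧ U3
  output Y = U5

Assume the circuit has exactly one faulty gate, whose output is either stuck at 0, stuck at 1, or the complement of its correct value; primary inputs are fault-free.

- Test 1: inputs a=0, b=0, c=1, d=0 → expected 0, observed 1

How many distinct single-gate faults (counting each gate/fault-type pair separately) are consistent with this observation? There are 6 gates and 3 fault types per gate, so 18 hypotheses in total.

Fault-free: U0=0, U1=0, U2=0, U3=1, U4=0, U5=0 → 0. Observed 1.
  U0: none of the 3 fault types match ✗
  U1: none of the 3 fault types match ✗
  U2: none of the 3 fault types match ✗
  U3: none of the 3 fault types match ✗
  U4: stuck-at-1, inverted output ✓; others ✗
  U5: stuck-at-1, inverted output ✓; others ✗
Consistent faults: {U4 stuck-at-1, U4 inverted output, U5 stuck-at-1, U5 inverted output} — 4 in all.

4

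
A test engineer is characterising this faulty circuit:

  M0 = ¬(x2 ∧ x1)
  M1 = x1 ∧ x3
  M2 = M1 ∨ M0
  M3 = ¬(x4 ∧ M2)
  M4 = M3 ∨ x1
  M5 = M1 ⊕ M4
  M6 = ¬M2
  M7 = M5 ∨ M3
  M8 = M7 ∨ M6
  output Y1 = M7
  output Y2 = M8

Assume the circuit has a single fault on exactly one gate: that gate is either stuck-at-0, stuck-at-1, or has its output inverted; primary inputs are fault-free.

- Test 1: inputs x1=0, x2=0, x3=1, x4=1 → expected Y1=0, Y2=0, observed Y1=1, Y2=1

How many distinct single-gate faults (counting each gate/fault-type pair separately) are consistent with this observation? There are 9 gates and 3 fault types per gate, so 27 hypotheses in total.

14

Fault-free: M0=1, M1=0, M2=1, M3=0, M4=0, M5=0, M6=0, M7=0, M8=0 → Y1=0, Y2=0. Observed Y1=1, Y2=1.
  M0: stuck-at-0, inverted output ✓; others ✗
  M1: stuck-at-1, inverted output ✓; others ✗
  M2: stuck-at-0, inverted output ✓; others ✗
  M3: stuck-at-1, inverted output ✓; others ✗
  M4: stuck-at-1, inverted output ✓; others ✗
  M5: stuck-at-1, inverted output ✓; others ✗
  M6: none of the 3 fault types match ✗
  M7: stuck-at-1, inverted output ✓; others ✗
  M8: none of the 3 fault types match ✗
Consistent faults: {M0 stuck-at-0, M0 inverted output, M1 stuck-at-1, M1 inverted output, M2 stuck-at-0, M2 inverted output, M3 stuck-at-1, M3 inverted output, M4 stuck-at-1, M4 inverted output, M5 stuck-at-1, M5 inverted output, M7 stuck-at-1, M7 inverted output} — 14 in all.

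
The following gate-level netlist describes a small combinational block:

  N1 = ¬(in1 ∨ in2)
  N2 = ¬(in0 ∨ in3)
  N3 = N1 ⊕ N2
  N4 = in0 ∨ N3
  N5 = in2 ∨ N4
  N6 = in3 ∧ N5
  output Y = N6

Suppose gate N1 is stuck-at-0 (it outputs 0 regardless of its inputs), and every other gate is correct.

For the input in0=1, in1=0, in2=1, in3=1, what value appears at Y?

1

Propagate with N1 forced: N1=0 [stuck-at-0], N2=0, N3=0, N4=1, N5=1, N6=1.
So Y = 1. (Same as the fault-free value — the fault is masked on this input.)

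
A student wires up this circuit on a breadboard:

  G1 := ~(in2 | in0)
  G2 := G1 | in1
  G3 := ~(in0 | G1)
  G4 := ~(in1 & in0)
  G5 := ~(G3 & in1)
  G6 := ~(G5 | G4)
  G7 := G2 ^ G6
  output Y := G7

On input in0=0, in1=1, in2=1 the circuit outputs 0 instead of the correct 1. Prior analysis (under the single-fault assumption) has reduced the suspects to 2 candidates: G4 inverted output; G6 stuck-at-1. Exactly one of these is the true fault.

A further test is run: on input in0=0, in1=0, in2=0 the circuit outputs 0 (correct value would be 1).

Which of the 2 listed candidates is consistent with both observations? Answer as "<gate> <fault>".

Evaluate each candidate on input in0=0, in1=0, in2=0:
  G4 inverted output: G1=1, G2=1, G3=0, G4=0 [inverted output], G5=1, G6=0, G7=1 → 1 — eliminated
  G6 stuck-at-1: G1=1, G2=1, G3=0, G4=1, G5=1, G6=1 [stuck-at-1], G7=0 → 0 — matches
Only G6 stuck-at-1 reproduces the observed 0.

G6 stuck-at-1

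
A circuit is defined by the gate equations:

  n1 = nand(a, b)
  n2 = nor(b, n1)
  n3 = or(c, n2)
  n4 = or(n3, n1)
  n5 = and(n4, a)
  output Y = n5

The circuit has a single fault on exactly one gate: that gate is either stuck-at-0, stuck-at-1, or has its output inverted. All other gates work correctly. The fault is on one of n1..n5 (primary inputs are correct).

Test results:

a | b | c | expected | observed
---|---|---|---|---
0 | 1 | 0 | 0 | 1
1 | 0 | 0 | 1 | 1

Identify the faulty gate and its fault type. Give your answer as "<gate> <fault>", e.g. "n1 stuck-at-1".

Fault-free values for test 1 (a=0, b=1, c=0): n1=1, n2=0, n3=0, n4=1, n5=0, giving Y=0. Observed 1.
Test 1: faults giving observed 1 are {n5 stuck-at-1, n5 inverted output}.
Test 2 (a=1, b=0, c=0): fault-free n1=1, n2=0, n3=0, n4=1, n5=1 → 1; observed 1. Eliminates n5 inverted output.
Only n5 stuck-at-1 is consistent with every test.

n5 stuck-at-1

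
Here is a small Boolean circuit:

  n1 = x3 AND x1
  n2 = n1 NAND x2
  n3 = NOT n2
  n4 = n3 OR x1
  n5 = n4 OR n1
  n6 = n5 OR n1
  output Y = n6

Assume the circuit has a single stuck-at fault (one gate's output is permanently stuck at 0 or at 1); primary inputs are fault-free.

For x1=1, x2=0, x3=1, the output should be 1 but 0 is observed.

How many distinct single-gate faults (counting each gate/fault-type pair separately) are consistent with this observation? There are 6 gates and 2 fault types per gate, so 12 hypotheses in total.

Fault-free: n1=1, n2=1, n3=0, n4=1, n5=1, n6=1 → 1. Observed 0.
  n1 stuck-at-0: output 1 ✗
  n1 stuck-at-1: output 1 ✗
  n2 stuck-at-0: output 1 ✗
  n2 stuck-at-1: output 1 ✗
  n3 stuck-at-0: output 1 ✗
  n3 stuck-at-1: output 1 ✗
  n4 stuck-at-0: output 1 ✗
  n4 stuck-at-1: output 1 ✗
  n5 stuck-at-0: output 1 ✗
  n5 stuck-at-1: output 1 ✗
  n6 stuck-at-0: output 0 ✓
  n6 stuck-at-1: output 1 ✗
Consistent faults: {n6 stuck-at-0} — 1 in all.

1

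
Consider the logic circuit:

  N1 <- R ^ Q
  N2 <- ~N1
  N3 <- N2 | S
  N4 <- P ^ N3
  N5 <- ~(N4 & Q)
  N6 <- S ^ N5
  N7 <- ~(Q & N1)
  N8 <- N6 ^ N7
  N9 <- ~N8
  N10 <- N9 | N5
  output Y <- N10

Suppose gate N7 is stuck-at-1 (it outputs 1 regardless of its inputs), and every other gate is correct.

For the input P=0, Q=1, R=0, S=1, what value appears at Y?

Propagate with N7 forced: N1=1, N2=0, N3=1, N4=1, N5=0, N6=1, N7=1 [stuck-at-1], N8=0, N9=1, N10=1.
So Y = 1. (Without the fault it would be 0.)

1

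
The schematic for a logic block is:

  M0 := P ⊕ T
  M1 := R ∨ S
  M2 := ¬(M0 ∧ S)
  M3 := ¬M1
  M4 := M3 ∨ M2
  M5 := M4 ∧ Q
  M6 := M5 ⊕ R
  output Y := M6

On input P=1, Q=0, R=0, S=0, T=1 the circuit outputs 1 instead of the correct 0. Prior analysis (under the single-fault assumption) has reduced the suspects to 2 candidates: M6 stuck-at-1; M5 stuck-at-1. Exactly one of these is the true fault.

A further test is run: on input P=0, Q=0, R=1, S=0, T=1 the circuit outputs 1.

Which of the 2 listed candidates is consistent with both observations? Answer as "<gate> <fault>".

M6 stuck-at-1

Evaluate each candidate on input P=0, Q=0, R=1, S=0, T=1:
  M6 stuck-at-1: M0=1, M1=1, M2=1, M3=0, M4=1, M5=0, M6=1 [stuck-at-1] → 1 — matches
  M5 stuck-at-1: M0=1, M1=1, M2=1, M3=0, M4=1, M5=1 [stuck-at-1], M6=0 → 0 — eliminated
Only M6 stuck-at-1 reproduces the observed 1.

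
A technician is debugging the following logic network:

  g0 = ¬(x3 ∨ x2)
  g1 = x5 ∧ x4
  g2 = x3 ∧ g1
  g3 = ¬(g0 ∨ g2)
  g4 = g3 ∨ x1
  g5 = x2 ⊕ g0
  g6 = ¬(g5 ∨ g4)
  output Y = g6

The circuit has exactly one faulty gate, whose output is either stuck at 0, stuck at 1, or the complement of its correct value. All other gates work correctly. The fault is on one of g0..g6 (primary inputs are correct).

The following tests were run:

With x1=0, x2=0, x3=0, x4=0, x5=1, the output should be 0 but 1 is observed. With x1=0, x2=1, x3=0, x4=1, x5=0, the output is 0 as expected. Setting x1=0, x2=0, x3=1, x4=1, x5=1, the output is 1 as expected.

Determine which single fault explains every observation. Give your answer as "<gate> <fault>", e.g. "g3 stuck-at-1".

g5 stuck-at-0

Fault-free values for test 1 (x1=0, x2=0, x3=0, x4=0, x5=1): g0=1, g1=0, g2=0, g3=0, g4=0, g5=1, g6=0, giving Y=0. Observed 1.
Test 1: faults giving observed 1 are {g5 stuck-at-0, g5 inverted output, g6 stuck-at-1, g6 inverted output}.
Test 2 (x1=0, x2=1, x3=0, x4=1, x5=0): fault-free g0=0, g1=0, g2=0, g3=1, g4=1, g5=1, g6=0 → 0; observed 0. Eliminates g6 stuck-at-1, g6 inverted output.
Test 3 (x1=0, x2=0, x3=1, x4=1, x5=1): fault-free g0=0, g1=1, g2=1, g3=0, g4=0, g5=0, g6=1 → 1; observed 1. Eliminates g5 inverted output.
Only g5 stuck-at-0 is consistent with every test.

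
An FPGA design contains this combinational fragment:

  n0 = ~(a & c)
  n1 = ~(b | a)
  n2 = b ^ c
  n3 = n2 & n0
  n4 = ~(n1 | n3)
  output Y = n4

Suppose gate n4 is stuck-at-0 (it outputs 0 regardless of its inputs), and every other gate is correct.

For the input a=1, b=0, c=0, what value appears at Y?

0

Propagate with n4 forced: n0=1, n1=0, n2=0, n3=0, n4=0 [stuck-at-0].
So Y = 0. (Without the fault it would be 1.)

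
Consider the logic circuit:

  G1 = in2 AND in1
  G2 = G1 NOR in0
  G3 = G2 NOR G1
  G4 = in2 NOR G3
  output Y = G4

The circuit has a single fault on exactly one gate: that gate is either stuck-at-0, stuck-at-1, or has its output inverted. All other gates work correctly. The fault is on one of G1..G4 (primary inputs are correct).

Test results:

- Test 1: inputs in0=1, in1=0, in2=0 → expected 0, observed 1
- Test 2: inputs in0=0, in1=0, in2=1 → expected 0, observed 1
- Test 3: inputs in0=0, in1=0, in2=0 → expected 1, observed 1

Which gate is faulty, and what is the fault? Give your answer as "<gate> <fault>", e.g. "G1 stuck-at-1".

Fault-free values for test 1 (in0=1, in1=0, in2=0): G1=0, G2=0, G3=1, G4=0, giving Y=0. Observed 1.
Test 1: faults giving observed 1 are {G1 stuck-at-1, G1 inverted output, G2 stuck-at-1, G2 inverted output, G3 stuck-at-0, G3 inverted output, G4 stuck-at-1, G4 inverted output}.
Test 2 (in0=0, in1=0, in2=1): fault-free G1=0, G2=1, G3=0, G4=0 → 0; observed 1. Eliminates G1 stuck-at-1, G1 inverted output, G2 stuck-at-1, G2 inverted output, G3 stuck-at-0, G3 inverted output.
Test 3 (in0=0, in1=0, in2=0): fault-free G1=0, G2=1, G3=0, G4=1 → 1; observed 1. Eliminates G4 inverted output.
Only G4 stuck-at-1 is consistent with every test.

G4 stuck-at-1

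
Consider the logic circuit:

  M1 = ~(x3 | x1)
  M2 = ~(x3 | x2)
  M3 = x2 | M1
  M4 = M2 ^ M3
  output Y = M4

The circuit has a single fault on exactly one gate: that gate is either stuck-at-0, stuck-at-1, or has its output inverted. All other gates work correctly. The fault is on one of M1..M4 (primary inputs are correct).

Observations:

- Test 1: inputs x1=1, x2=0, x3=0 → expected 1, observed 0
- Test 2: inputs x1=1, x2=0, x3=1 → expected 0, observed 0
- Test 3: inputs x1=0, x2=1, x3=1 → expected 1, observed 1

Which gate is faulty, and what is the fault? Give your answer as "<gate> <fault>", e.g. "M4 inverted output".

Fault-free values for test 1 (x1=1, x2=0, x3=0): M1=0, M2=1, M3=0, M4=1, giving Y=1. Observed 0.
Test 1: faults giving observed 0 are {M1 stuck-at-1, M1 inverted output, M2 stuck-at-0, M2 inverted output, M3 stuck-at-1, M3 inverted output, M4 stuck-at-0, M4 inverted output}.
Test 2 (x1=1, x2=0, x3=1): fault-free M1=0, M2=0, M3=0, M4=0 → 0; observed 0. Eliminates M1 stuck-at-1, M1 inverted output, M2 inverted output, M3 stuck-at-1, M3 inverted output, M4 inverted output.
Test 3 (x1=0, x2=1, x3=1): fault-free M1=0, M2=0, M3=1, M4=1 → 1; observed 1. Eliminates M4 stuck-at-0.
Only M2 stuck-at-0 is consistent with every test.

M2 stuck-at-0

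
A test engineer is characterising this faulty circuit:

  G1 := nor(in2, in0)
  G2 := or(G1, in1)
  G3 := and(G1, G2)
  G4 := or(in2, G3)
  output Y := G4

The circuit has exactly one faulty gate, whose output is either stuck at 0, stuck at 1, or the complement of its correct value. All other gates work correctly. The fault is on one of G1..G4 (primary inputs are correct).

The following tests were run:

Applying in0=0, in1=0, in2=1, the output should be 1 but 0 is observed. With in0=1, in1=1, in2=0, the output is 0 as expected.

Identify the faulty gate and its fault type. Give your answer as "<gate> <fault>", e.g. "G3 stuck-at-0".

Fault-free values for test 1 (in0=0, in1=0, in2=1): G1=0, G2=0, G3=0, G4=1, giving Y=1. Observed 0.
Test 1: faults giving observed 0 are {G4 stuck-at-0, G4 inverted output}.
Test 2 (in0=1, in1=1, in2=0): fault-free G1=0, G2=1, G3=0, G4=0 → 0; observed 0. Eliminates G4 inverted output.
Only G4 stuck-at-0 is consistent with every test.

G4 stuck-at-0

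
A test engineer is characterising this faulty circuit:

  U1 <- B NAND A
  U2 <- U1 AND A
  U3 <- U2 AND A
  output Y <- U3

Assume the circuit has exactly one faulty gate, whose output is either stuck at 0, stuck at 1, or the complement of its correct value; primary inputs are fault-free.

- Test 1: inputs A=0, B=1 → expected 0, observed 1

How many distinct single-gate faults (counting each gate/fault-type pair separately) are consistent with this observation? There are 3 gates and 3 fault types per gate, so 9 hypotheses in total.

Fault-free: U1=1, U2=0, U3=0 → 0. Observed 1.
  U1 stuck-at-0: output 0 ✗
  U1 stuck-at-1: output 0 ✗
  U1 inverted output: output 0 ✗
  U2 stuck-at-0: output 0 ✗
  U2 stuck-at-1: output 0 ✗
  U2 inverted output: output 0 ✗
  U3 stuck-at-0: output 0 ✗
  U3 stuck-at-1: output 1 ✓
  U3 inverted output: output 1 ✓
Consistent faults: {U3 stuck-at-1, U3 inverted output} — 2 in all.

2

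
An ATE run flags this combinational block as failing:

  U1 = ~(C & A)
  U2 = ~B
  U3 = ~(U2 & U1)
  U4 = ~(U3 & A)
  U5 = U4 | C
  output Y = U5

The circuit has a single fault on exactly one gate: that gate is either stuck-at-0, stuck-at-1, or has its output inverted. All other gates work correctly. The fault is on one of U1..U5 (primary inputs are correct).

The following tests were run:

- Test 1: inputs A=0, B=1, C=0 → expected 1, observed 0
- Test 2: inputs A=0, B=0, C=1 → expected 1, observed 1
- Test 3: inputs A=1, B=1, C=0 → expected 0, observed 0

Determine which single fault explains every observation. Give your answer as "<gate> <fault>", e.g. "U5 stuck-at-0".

U4 stuck-at-0

Fault-free values for test 1 (A=0, B=1, C=0): U1=1, U2=0, U3=1, U4=1, U5=1, giving Y=1. Observed 0.
Test 1: faults giving observed 0 are {U4 stuck-at-0, U4 inverted output, U5 stuck-at-0, U5 inverted output}.
Test 2 (A=0, B=0, C=1): fault-free U1=1, U2=1, U3=0, U4=1, U5=1 → 1; observed 1. Eliminates U5 stuck-at-0, U5 inverted output.
Test 3 (A=1, B=1, C=0): fault-free U1=1, U2=0, U3=1, U4=0, U5=0 → 0; observed 0. Eliminates U4 inverted output.
Only U4 stuck-at-0 is consistent with every test.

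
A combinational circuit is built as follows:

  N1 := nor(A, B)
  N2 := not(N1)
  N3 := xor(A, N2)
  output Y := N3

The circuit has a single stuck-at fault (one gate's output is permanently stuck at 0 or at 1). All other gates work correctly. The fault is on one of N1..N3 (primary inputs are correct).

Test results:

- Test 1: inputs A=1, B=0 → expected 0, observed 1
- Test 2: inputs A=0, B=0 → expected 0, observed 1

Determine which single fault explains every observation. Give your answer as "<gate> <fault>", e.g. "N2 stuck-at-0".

Fault-free values for test 1 (A=1, B=0): N1=0, N2=1, N3=0, giving Y=0. Observed 1.
Test 1: faults giving observed 1 are {N1 stuck-at-1, N2 stuck-at-0, N3 stuck-at-1}.
Test 2 (A=0, B=0): fault-free N1=1, N2=0, N3=0 → 0; observed 1. Eliminates N1 stuck-at-1, N2 stuck-at-0.
Only N3 stuck-at-1 is consistent with every test.

N3 stuck-at-1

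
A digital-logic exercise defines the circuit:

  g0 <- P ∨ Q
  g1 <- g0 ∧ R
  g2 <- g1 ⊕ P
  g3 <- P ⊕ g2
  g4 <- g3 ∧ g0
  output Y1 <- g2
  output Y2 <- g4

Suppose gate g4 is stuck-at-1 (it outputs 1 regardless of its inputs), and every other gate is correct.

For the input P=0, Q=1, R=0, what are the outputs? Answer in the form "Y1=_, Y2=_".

Y1=0, Y2=1

Propagate with g4 forced: g0=1, g1=0, g2=0, g3=0, g4=1 [stuck-at-1].
So the outputs are Y1=0, Y2=1. (Without the fault they would be Y1=0, Y2=0.)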